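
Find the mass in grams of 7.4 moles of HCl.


M(HCl) = 36.46 g/mol
mass = n × M = 7.4 × 36.46 = 269.80 g

269.80 g


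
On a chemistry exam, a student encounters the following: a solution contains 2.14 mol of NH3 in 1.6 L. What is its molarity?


M = n/V = 2.14/1.6 = 1.338 mol/L

1.338 M


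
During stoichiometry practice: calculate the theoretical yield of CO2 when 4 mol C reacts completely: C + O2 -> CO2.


Mole ratio CO2:C = 1:1
n(CO2) = 4 × 1/1 = 4.000 mol
mass = 4.000 × 44.01 = 176.04 g

176.04 g


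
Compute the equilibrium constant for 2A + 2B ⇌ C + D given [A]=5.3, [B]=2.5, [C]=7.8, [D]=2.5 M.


Kc = [C][D]/([A]^2[B]^2)
= (7.8^1 × 2.5^1)/(5.3^2 × 2.5^2)
= 19.5/175.5625
= 0.1111

0.1111


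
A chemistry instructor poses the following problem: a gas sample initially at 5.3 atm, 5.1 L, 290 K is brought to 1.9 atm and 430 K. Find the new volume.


P1V1/T1 = P2V2/T2
V2 = P1V1T2/(T1P2)
= 5.3×5.1×430/(290×1.9)
= 21.094 L

21.094 L


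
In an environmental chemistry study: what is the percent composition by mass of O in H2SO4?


M(H2SO4) = 2×1.008 + 1×32.07 + 4×16.0 = 98.086 g/mol
Mass of O = 4 × 16.0 = 64.00 g/mol
% O = 64.00/98.086 × 100 = 65.25%

65.25%


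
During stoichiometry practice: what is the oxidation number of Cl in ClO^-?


x + (-2) = -1, so x = +1
Oxidation number: +1

+1


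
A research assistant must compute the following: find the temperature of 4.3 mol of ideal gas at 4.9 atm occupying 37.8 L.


PV = nRT  (R = 0.08206 L·atm/(mol·K))
T = PV/(nR) = 4.9×37.8/(4.3×0.08206)
= 185.22/0.352858
= 524.91 K

524.91 K


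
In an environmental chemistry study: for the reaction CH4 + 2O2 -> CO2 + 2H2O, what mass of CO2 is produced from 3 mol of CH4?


Mole ratio CO2:CH4 = 1:1
n(CO2) = 3 × 1/1 = 3.000 mol
mass = 3.000 × 44.01 = 132.03 g

132.03 g


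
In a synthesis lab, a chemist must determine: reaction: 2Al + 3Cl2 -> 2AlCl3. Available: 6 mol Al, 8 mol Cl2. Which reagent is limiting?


Mole ratio available / coefficient:
  Al: 6/2 = 3.000
  Cl2: 8/3 = 2.667
Smaller ratio is limiting.

Cl2


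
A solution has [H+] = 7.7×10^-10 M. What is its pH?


pH = -log10([H+]) = -log10(7.7×10^-10)
= 10 - log10(7.7)
= 10 - 0.89
= 9.11

9.11


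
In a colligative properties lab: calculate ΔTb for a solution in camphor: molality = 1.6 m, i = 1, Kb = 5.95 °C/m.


ΔTb = Kb × m × i
= 5.95 × 1.6 × 1
= 9.52 °C

9.52 °C


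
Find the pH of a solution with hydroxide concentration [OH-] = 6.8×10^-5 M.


pOH = -log10([OH-]) = -log10(6.8×10^-5)
= 5 - log10(6.8) = 4.17
pH = 14 - pOH = 14 - 4.17 = 9.83

9.83


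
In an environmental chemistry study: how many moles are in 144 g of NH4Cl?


M(NH4Cl) = 53.49 g/mol
n = mass/M = 144/53.49 = 2.6921 mol

2.6921 mol


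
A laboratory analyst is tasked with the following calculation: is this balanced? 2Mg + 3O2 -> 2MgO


Equation: 2Mg + 3O2 -> 2MgO
Check atoms: Mg: 2=2, O: 6≠2
Not balanced

No, not balanced


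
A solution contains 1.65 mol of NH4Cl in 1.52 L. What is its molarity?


M = n/V = 1.65/1.52 = 1.086 mol/L

1.086 M


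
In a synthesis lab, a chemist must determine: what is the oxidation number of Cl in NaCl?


halide: -1
Oxidation number: -1

-1


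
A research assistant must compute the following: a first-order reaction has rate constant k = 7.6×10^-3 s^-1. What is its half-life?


t½ = ln2/k = 0.693147/(7.6×10^-3 s^-1)
= 91.20 s

91.20 s


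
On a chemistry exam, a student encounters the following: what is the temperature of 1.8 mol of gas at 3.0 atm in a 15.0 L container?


PV = nRT  (R = 0.08206 L·atm/(mol·K))
T = PV/(nR) = 3.0×15.0/(1.8×0.08206)
= 45.00/0.147708
= 304.66 K

304.66 K


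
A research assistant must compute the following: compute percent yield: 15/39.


% yield = actual/theoretical × 100
= 15/39 × 100
= 38.46%

38.46%


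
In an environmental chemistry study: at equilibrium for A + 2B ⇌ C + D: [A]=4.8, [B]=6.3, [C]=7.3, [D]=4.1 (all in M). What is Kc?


Kc = [C][D]/([A][B]^2)
= (7.3^1 × 4.1^1)/(4.8^1 × 6.3^2)
= 29.93/190.512
= 0.1571

0.1571


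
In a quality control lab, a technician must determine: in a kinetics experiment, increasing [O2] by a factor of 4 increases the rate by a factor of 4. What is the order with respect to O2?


rate ∝ [O2]^n
4^n = 4 → n = 1
Order in O2: 1

1


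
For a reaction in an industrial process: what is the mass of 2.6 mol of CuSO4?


M(CuSO4) = 159.62 g/mol
mass = n × M = 2.6 × 159.62 = 415.01 g

415.01 g


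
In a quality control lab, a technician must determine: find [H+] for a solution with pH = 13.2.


[H+] = 10^(-pH) = 10^(-13.2)
= 6.31×10^-14 M

6.31×10^-14 M


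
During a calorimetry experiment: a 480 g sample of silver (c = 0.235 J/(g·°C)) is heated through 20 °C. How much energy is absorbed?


q = mcΔT = 480 × 0.235 × 20
= 2256.00 J

2256.00 J


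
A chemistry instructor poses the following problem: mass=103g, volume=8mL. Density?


ρ = mass/volume
= 103/8
= 12.875 g/mL

12.875 g/mL


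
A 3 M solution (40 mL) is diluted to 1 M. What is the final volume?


C1V1 = C2V2
3 × 40 = 1 × V2
V2 = 120/1 = 120.0 mL

120.0 mL


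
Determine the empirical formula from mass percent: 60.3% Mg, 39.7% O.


Assume 100 g sample. Moles of each element:
  Mg: 60.3/24.31 = 2.48 mol
  O: 39.7/16.0 = 2.481 mol
Divide by smallest (2.48):
  Mg: 2.48/2.48 = 1.0
  O: 2.481/2.48 = 1.0
Empirical formula: MgO

MgO


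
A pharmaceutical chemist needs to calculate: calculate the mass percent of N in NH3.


M(NH3) = 1×14.01 + 3×1.008 = 17.034 g/mol
Mass of N = 1 × 14.01 = 14.01 g/mol
% N = 14.01/17.034 × 100 = 82.25%

82.25%


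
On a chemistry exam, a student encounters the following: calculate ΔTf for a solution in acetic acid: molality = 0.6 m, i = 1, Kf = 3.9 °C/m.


ΔTf = Kf × m × i
= 3.9 × 0.6 × 1
= 2.34 °C

2.34 °C


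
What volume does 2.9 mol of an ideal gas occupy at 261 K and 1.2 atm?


PV = nRT  (R = 0.08206 L·atm/(mol·K))
V = nRT/P = 2.9×0.08206×261/1.2
= 51.759 L

51.759 L


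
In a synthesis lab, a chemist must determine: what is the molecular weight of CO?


M(CO) = 1×12.01 + 1×16.0
= 12.01 + 16.0
= 28.01 g/mol

28.01 g/mol


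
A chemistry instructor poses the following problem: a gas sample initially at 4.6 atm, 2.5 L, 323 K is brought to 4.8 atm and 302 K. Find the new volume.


P1V1/T1 = P2V2/T2
V2 = P1V1T2/(T1P2)
= 4.6×2.5×302/(323×4.8)
= 2.24 L

2.24 L


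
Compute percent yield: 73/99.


% yield = actual/theoretical × 100
= 73/99 × 100
= 73.74%

73.74%


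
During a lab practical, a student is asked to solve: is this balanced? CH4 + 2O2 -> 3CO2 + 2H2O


Equation: CH4 + 2O2 -> 3CO2 + 2H2O
Check atoms: C: 1≠3, H: 4=4, O: 4≠8
Not balanced

No, not balanced


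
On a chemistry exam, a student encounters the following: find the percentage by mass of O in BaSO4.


M(BaSO4) = 1×137.33 + 1×32.07 + 4×16.0 = 233.40 g/mol
Mass of O = 4 × 16.0 = 64.00 g/mol
% O = 64.00/233.40 × 100 = 27.42%

27.42%


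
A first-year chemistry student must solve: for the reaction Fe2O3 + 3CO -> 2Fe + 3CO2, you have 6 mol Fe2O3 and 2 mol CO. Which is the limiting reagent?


Mole ratio available / coefficient:
  Fe2O3: 6/1 = 6.000
  CO: 2/3 = 0.667
Smaller ratio is limiting.

CO


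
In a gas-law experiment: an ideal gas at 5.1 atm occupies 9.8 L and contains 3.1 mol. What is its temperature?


PV = nRT  (R = 0.08206 L·atm/(mol·K))
T = PV/(nR) = 5.1×9.8/(3.1×0.08206)
= 49.98/0.254386
= 196.47 K

196.47 K


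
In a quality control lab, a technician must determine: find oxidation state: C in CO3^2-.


x + 3(-2) = -2, so x = +4
Oxidation number: +4

+4


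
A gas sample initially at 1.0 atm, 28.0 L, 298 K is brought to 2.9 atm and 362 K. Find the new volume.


P1V1/T1 = P2V2/T2
V2 = P1V1T2/(T1P2)
= 1.0×28.0×362/(298×2.9)
= 11.729 L

11.729 L


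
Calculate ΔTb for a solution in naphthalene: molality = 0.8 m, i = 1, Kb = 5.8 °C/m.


ΔTb = Kb × m × i
= 5.8 × 0.8 × 1
= 4.64 °C

4.64 °C


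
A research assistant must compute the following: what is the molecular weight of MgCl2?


M(MgCl2) = 1×24.31 + 2×35.45
= 24.31 + 70.9
= 95.21 g/mol

95.21 g/mol


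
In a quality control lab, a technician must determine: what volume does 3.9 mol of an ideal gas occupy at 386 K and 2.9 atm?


PV = nRT  (R = 0.08206 L·atm/(mol·K))
V = nRT/P = 3.9×0.08206×386/2.9
= 42.598 L

42.598 L


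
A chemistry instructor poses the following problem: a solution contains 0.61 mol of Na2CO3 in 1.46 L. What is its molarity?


M = n/V = 0.61/1.46 = 0.418 mol/L

0.418 M


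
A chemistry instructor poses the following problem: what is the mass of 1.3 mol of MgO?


M(MgO) = 40.31 g/mol
mass = n × M = 1.3 × 40.31 = 52.40 g

52.40 g


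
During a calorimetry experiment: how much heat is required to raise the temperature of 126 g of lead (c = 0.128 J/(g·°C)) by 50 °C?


q = mcΔT = 126 × 0.128 × 50
= 806.40 J

806.40 J


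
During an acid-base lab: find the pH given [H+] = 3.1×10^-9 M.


pH = -log10([H+]) = -log10(3.1×10^-9)
= 9 - log10(3.1)
= 9 - 0.49
= 8.51

8.51


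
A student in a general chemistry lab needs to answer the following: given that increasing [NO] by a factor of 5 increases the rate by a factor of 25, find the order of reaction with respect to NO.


rate ∝ [NO]^n
5^n = 25 → n = 2
Order in NO: 2

2


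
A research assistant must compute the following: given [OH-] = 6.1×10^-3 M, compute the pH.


pOH = -log10([OH-]) = -log10(6.1×10^-3)
= 3 - log10(6.1) = 2.21
pH = 14 - pOH = 14 - 2.21 = 11.79

11.79


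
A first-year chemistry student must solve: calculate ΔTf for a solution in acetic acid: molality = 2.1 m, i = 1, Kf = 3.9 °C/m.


ΔTf = Kf × m × i
= 3.9 × 2.1 × 1
= 8.19 °C

8.19 °C


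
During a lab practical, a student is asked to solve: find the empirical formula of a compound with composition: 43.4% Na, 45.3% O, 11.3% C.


Assume 100 g sample. Moles of each element:
  Na: 43.4/22.99 = 1.888 mol
  O: 45.3/16.0 = 2.831 mol
  C: 11.3/12.01 = 0.941 mol
Divide by smallest (0.941):
  Na: 1.888/0.941 = 2.01
  O: 2.831/0.941 = 3.01
  C: 0.941/0.941 = 1.0
Empirical formula: Na2CO3

Na2CO3


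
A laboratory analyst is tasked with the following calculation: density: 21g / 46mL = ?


ρ = mass/volume
= 21/46
= 0.457 g/mL

0.457 g/mL


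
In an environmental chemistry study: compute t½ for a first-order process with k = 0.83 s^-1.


t½ = ln2/k = 0.693147/(0.83 s^-1)
= 0.8351 s

0.8351 s


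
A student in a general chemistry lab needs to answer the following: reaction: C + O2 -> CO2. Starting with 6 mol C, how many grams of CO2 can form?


Mole ratio CO2:C = 1:1
n(CO2) = 6 × 1/1 = 6.000 mol
mass = 6.000 × 44.01 = 264.06 g

264.06 g


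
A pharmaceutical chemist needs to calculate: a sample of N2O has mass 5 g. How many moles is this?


M(N2O) = 44.02 g/mol
n = mass/M = 5/44.02 = 0.1136 mol

0.1136 mol


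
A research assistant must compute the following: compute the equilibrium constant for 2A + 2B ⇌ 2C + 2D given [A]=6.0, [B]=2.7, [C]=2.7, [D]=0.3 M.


Kc = [C]^2[D]^2/([A]^2[B]^2)
= (2.7^2 × 0.3^2)/(6.0^2 × 2.7^2)
= 0.6561/262.44
= 0.002500

0.002500


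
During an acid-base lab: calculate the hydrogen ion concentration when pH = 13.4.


[H+] = 10^(-pH) = 10^(-13.4)
= 3.98×10^-14 M

3.98×10^-14 M


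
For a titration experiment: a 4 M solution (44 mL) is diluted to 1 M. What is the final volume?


C1V1 = C2V2
4 × 44 = 1 × V2
V2 = 176/1 = 176.0 mL

176.0 mL


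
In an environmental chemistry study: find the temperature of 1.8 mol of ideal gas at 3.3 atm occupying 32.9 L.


PV = nRT  (R = 0.08206 L·atm/(mol·K))
T = PV/(nR) = 3.3×32.9/(1.8×0.08206)
= 108.57/0.147708
= 735.03 K

735.03 K


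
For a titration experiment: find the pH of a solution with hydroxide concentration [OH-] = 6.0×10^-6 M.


pOH = -log10([OH-]) = -log10(6.0×10^-6)
= 6 - log10(6.0) = 5.22
pH = 14 - pOH = 14 - 5.22 = 8.78

8.78


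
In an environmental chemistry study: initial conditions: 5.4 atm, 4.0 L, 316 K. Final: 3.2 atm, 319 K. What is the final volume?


P1V1/T1 = P2V2/T2
V2 = P1V1T2/(T1P2)
= 5.4×4.0×319/(316×3.2)
= 6.814 L

6.814 L


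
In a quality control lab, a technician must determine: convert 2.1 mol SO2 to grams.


M(SO2) = 64.07 g/mol
mass = n × M = 2.1 × 64.07 = 134.55 g

134.55 g


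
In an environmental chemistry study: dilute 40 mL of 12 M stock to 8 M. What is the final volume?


C1V1 = C2V2
12 × 40 = 8 × V2
V2 = 480/8 = 60.0 mL

60.0 mL


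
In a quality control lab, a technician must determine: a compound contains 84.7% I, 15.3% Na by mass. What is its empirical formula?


Assume 100 g sample. Moles of each element:
  I: 84.7/126.9 = 0.667 mol
  Na: 15.3/22.99 = 0.666 mol
Divide by smallest (0.666):
  I: 0.667/0.666 = 1.0
  Na: 0.666/0.666 = 1.0
Empirical formula: NaI

NaI


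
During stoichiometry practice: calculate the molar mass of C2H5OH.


M(C2H5OH) = 2×12.01 + 6×1.008 + 1×16.0
= 24.02 + 6.05 + 16.0
= 46.07 g/mol

46.07 g/mol


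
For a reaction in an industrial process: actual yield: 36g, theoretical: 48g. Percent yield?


% yield = actual/theoretical × 100
= 36/48 × 100
= 75.0%

75.0%


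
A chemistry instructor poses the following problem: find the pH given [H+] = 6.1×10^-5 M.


pH = -log10([H+]) = -log10(6.1×10^-5)
= 5 - log10(6.1)
= 5 - 0.79
= 4.21

4.21


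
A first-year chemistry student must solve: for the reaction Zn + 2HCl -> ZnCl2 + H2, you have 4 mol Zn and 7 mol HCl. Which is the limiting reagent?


Mole ratio available / coefficient:
  Zn: 4/1 = 4.000
  HCl: 7/2 = 3.500
Smaller ratio is limiting.

HCl


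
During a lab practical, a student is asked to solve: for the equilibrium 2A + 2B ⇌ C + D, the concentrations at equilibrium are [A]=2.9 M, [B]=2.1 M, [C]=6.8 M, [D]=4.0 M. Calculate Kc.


Kc = [C][D]/([A]^2[B]^2)
= (6.8^1 × 4.0^1)/(2.9^2 × 2.1^2)
= 27.2/37.0881
= 0.7334

0.7334


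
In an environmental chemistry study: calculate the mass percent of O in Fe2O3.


M(Fe2O3) = 2×55.85 + 3×16.0 = 159.70 g/mol
Mass of O = 3 × 16.0 = 48.00 g/mol
% O = 48.00/159.70 × 100 = 30.06%

30.06%


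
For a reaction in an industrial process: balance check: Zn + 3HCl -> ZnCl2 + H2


Equation: Zn + 3HCl -> ZnCl2 + H2
Check atoms: Cl: 3≠2, H: 3≠2, Zn: 1=1
Not balanced

No, not balanced


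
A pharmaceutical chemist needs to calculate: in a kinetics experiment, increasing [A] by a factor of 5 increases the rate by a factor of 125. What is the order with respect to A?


rate ∝ [A]^n
5^n = 125 → n = 3
Order in A: 3

3


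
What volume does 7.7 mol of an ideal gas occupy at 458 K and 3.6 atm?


PV = nRT  (R = 0.08206 L·atm/(mol·K))
V = nRT/P = 7.7×0.08206×458/3.6
= 80.387 L

80.387 L


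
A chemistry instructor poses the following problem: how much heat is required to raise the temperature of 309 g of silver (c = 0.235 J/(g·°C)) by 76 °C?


q = mcΔT = 309 × 0.235 × 76
= 5518.74 J

5518.74 J


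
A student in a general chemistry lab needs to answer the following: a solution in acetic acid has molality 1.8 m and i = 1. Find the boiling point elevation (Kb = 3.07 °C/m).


ΔTb = Kb × m × i
= 3.07 × 1.8 × 1
= 5.526 °C

5.526 °C


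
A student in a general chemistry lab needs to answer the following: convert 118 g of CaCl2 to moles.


M(CaCl2) = 110.98 g/mol
n = mass/M = 118/110.98 = 1.0633 mol

1.0633 mol


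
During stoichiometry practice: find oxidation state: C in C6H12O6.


6x + 12(+1) + 6(-2) = 0, so x = +0
Oxidation number: +0

+0


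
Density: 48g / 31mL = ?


ρ = mass/volume
= 48/31
= 1.548 g/mL

1.548 g/mL


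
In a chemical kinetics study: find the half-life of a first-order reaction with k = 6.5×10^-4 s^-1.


t½ = ln2/k = 0.693147/(6.5×10^-4 s^-1)
= 1066 s

1066 s


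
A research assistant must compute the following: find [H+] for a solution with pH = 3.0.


[H+] = 10^(-pH) = 10^(-3.0)
= 1.0×10^-3 M

1.0×10^-3 M


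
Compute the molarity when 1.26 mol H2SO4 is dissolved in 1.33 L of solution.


M = n/V = 1.26/1.33 = 0.947 mol/L

0.947 M


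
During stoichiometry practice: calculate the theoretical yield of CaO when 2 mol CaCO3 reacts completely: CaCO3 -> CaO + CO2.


Mole ratio CaO:CaCO3 = 1:1
n(CaO) = 2 × 1/1 = 2.000 mol
mass = 2.000 × 56.08 = 112.16 g

112.16 g


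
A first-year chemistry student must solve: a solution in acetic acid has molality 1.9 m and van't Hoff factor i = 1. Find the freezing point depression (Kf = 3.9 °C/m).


ΔTf = Kf × m × i
= 3.9 × 1.9 × 1
= 7.41 °C

7.41 °C


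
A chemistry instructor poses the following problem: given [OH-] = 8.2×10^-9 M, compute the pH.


pOH = -log10([OH-]) = -log10(8.2×10^-9)
= 9 - log10(8.2) = 8.09
pH = 14 - pOH = 14 - 8.09 = 5.91

5.91


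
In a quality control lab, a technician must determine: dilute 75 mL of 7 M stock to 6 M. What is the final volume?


C1V1 = C2V2
7 × 75 = 6 × V2
V2 = 525/6 = 87.5 mL

87.5 mL


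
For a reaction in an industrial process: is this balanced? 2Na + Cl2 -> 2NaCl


Equation: 2Na + Cl2 -> 2NaCl
Check atoms: Cl: 2=2, Na: 2=2
Balanced

Yes, balanced


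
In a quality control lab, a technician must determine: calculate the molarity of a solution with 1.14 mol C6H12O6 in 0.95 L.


M = n/V = 1.14/0.95 = 1.200 mol/L

1.200 M


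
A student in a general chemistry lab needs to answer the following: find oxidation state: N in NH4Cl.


x + 4(+1) + (-1) = 0, so x = -3
Oxidation number: -3

-3


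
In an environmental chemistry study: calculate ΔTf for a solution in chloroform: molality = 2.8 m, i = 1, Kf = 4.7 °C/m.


ΔTf = Kf × m × i
= 4.7 × 2.8 × 1
= 13.16 °C

13.16 °C


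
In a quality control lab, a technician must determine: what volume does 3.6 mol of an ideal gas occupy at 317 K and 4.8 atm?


PV = nRT  (R = 0.08206 L·atm/(mol·K))
V = nRT/P = 3.6×0.08206×317/4.8
= 19.51 L

19.51 L


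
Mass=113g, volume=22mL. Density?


ρ = mass/volume
= 113/22
= 5.136 g/mL

5.136 g/mL


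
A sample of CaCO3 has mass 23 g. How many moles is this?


M(CaCO3) = 100.09 g/mol
n = mass/M = 23/100.09 = 0.2298 mol

0.2298 mol


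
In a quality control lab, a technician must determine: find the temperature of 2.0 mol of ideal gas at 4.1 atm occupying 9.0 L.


PV = nRT  (R = 0.08206 L·atm/(mol·K))
T = PV/(nR) = 4.1×9.0/(2.0×0.08206)
= 36.90/0.164120
= 224.84 K

224.84 K


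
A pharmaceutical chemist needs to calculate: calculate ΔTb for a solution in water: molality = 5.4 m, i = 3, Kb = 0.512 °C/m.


ΔTb = Kb × m × i
= 0.512 × 5.4 × 3
= 8.2944 °C

8.2944 °C


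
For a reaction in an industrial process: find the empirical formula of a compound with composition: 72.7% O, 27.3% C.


Assume 100 g sample. Moles of each element:
  O: 72.7/16.0 = 4.544 mol
  C: 27.3/12.01 = 2.273 mol
Divide by smallest (2.273):
  O: 4.544/2.273 = 2.0
  C: 2.273/2.273 = 1.0
Empirical formula: CO2

CO2


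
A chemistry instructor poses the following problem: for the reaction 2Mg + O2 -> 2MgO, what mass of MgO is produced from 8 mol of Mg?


Mole ratio MgO:Mg = 2:2
n(MgO) = 8 × 2/2 = 8.000 mol
mass = 8.000 × 40.31 = 322.48 g

322.48 g


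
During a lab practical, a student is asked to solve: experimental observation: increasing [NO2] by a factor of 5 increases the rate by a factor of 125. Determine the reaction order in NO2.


rate ∝ [NO2]^n
5^n = 125 → n = 3
Order in NO2: 3

3


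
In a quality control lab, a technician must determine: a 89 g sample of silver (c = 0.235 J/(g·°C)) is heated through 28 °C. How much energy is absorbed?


q = mcΔT = 89 × 0.235 × 28
= 585.62 J

585.62 J


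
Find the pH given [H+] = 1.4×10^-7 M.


pH = -log10([H+]) = -log10(1.4×10^-7)
= 7 - log10(1.4)
= 7 - 0.15
= 6.85

6.85


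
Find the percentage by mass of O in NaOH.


M(NaOH) = 1×22.99 + 1×16.0 + 1×1.008 = 39.998 g/mol
Mass of O = 1 × 16.0 = 16.00 g/mol
% O = 16.00/39.998 × 100 = 40.00%

40.00%


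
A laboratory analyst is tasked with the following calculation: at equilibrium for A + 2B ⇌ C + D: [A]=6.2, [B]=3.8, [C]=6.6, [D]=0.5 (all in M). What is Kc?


Kc = [C][D]/([A][B]^2)
= (6.6^1 × 0.5^1)/(6.2^1 × 3.8^2)
= 3.3/89.528
= 0.03686

0.03686


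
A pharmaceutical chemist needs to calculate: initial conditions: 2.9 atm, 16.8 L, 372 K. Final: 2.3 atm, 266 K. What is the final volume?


P1V1/T1 = P2V2/T2
V2 = P1V1T2/(T1P2)
= 2.9×16.8×266/(372×2.3)
= 15.147 L

15.147 L


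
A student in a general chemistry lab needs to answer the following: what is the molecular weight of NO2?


M(NO2) = 1×14.01 + 2×16.0
= 14.01 + 32.0
= 46.01 g/mol

46.01 g/mol


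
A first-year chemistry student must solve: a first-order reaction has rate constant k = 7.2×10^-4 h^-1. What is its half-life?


t½ = ln2/k = 0.693147/(7.2×10^-4 h^-1)
= 962.7 h

962.7 h


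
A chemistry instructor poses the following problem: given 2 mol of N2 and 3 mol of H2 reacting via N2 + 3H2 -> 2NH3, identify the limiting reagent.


Mole ratio available / coefficient:
  N2: 2/1 = 2.000
  H2: 3/3 = 1.000
Smaller ratio is limiting.

H2


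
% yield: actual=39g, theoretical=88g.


% yield = actual/theoretical × 100
= 39/88 × 100
= 44.32%

44.32%


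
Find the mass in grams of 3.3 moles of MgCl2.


M(MgCl2) = 95.21 g/mol
mass = n × M = 3.3 × 95.21 = 314.19 g

314.19 g


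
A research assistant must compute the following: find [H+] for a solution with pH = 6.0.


[H+] = 10^(-pH) = 10^(-6.0)
= 1.0×10^-6 M

1.0×10^-6 M


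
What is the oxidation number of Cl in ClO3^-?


x + 3(-2) = -1, so x = +5
Oxidation number: +5

+5


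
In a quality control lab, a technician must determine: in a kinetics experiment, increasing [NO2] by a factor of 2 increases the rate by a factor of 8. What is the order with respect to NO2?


rate ∝ [NO2]^n
2^n = 8 → n = 3
Order in NO2: 3

3


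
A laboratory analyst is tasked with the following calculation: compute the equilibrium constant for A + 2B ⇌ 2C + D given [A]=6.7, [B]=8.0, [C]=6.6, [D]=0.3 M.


Kc = [C]^2[D]/([A][B]^2)
= (6.6^2 × 0.3^1)/(6.7^1 × 8.0^2)
= 13.068/428.8
= 0.03048

0.03048


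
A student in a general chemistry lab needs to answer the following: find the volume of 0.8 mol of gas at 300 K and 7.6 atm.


PV = nRT  (R = 0.08206 L·atm/(mol·K))
V = nRT/P = 0.8×0.08206×300/7.6
= 2.591 L

2.591 L


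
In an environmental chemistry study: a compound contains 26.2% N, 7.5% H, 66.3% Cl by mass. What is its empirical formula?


Assume 100 g sample. Moles of each element:
  N: 26.2/14.01 = 1.87 mol
  H: 7.5/1.008 = 7.44 mol
  Cl: 66.3/35.45 = 1.87 mol
Divide by smallest (1.87):
  N: 1.87/1.87 = 1.0
  H: 7.44/1.87 = 3.98
  Cl: 1.87/1.87 = 1.0
Empirical formula: NH4Cl

NH4Cl


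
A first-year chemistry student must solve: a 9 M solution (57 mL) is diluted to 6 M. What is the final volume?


C1V1 = C2V2
9 × 57 = 6 × V2
V2 = 513/6 = 85.5 mL

85.5 mL


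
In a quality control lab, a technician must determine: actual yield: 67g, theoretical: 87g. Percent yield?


% yield = actual/theoretical × 100
= 67/87 × 100
= 77.01%

77.01%


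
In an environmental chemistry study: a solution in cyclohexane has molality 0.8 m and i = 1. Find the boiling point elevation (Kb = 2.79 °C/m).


ΔTb = Kb × m × i
= 2.79 × 0.8 × 1
= 2.232 °C

2.232 °C


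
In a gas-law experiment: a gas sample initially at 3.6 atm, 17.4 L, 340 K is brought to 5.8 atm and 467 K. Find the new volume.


P1V1/T1 = P2V2/T2
V2 = P1V1T2/(T1P2)
= 3.6×17.4×467/(340×5.8)
= 14.834 L

14.834 L


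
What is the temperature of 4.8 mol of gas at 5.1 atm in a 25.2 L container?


PV = nRT  (R = 0.08206 L·atm/(mol·K))
T = PV/(nR) = 5.1×25.2/(4.8×0.08206)
= 128.52/0.393888
= 326.29 K

326.29 K


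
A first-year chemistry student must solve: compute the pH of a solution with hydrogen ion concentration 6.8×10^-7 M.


pH = -log10([H+]) = -log10(6.8×10^-7)
= 7 - log10(6.8)
= 7 - 0.83
= 6.17

6.17


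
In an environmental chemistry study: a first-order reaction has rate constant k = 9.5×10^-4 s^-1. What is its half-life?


t½ = ln2/k = 0.693147/(9.5×10^-4 s^-1)
= 729.6 s

729.6 s


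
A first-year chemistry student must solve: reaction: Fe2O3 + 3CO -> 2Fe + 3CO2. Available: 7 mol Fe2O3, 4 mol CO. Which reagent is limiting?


Mole ratio available / coefficient:
  Fe2O3: 7/1 = 7.000
  CO: 4/3 = 1.333
Smaller ratio is limiting.

CO


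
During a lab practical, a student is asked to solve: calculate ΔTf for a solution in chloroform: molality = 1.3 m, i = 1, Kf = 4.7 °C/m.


ΔTf = Kf × m × i
= 4.7 × 1.3 × 1
= 6.11 °C

6.11 °C


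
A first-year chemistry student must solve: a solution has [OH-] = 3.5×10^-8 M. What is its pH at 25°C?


pOH = -log10([OH-]) = -log10(3.5×10^-8)
= 8 - log10(3.5) = 7.46
pH = 14 - pOH = 14 - 7.46 = 6.54

6.54


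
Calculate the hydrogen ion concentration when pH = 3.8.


[H+] = 10^(-pH) = 10^(-3.8)
= 1.58×10^-4 M

1.58×10^-4 M


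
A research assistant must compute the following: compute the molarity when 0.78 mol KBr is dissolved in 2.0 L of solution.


M = n/V = 0.78/2.0 = 0.390 mol/L

0.390 M


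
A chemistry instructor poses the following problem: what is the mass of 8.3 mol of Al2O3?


M(Al2O3) = 101.96 g/mol
mass = n × M = 8.3 × 101.96 = 846.27 g

846.27 g


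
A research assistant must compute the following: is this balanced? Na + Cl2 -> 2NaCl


Equation: Na + Cl2 -> 2NaCl
Check atoms: Cl: 2=2, Na: 1≠2
Not balanced

No, not balanced


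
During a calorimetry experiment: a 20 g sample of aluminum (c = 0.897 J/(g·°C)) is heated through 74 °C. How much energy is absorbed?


q = mcΔT = 20 × 0.897 × 74
= 1327.56 J

1327.56 J


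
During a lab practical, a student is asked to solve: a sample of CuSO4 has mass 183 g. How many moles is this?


M(CuSO4) = 159.62 g/mol
n = mass/M = 183/159.62 = 1.1465 mol

1.1465 mol


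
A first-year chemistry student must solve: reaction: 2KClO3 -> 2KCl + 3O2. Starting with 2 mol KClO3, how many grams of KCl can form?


Mole ratio KCl:KClO3 = 2:2
n(KCl) = 2 × 2/2 = 2.000 mol
mass = 2.000 × 74.55 = 149.1 g

149.1 g


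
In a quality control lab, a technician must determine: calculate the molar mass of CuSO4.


M(CuSO4) = 1×63.55 + 1×32.07 + 4×16.0
= 63.55 + 32.07 + 64.0
= 159.62 g/mol

159.62 g/mol


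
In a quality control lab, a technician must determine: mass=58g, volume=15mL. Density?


ρ = mass/volume
= 58/15
= 3.867 g/mL

3.867 g/mL


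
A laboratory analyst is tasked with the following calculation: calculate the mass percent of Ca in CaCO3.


M(CaCO3) = 1×40.08 + 1×12.01 + 3×16.0 = 100.09 g/mol
Mass of Ca = 1 × 40.08 = 40.08 g/mol
% Ca = 40.08/100.09 × 100 = 40.04%

40.04%


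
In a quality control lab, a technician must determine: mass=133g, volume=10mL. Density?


ρ = mass/volume
= 133/10
= 13.3 g/mL

13.3 g/mL


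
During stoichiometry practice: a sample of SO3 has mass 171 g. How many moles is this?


M(SO3) = 80.07 g/mol
n = mass/M = 171/80.07 = 2.1356 mol

2.1356 mol


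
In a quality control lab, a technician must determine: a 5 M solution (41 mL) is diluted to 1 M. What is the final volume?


C1V1 = C2V2
5 × 41 = 1 × V2
V2 = 205/1 = 205.0 mL

205.0 mL


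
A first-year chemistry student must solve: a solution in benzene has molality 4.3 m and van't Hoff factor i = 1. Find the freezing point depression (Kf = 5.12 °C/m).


ΔTf = Kf × m × i
= 5.12 × 4.3 × 1
= 22.016 °C

22.016 °C


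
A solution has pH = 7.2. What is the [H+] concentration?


[H+] = 10^(-pH) = 10^(-7.2)
= 6.31×10^-8 M

6.31×10^-8 M


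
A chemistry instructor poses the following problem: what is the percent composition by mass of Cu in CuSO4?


M(CuSO4) = 1×63.55 + 1×32.07 + 4×16.0 = 159.62 g/mol
Mass of Cu = 1 × 63.55 = 63.55 g/mol
% Cu = 63.55/159.62 × 100 = 39.81%

39.81%


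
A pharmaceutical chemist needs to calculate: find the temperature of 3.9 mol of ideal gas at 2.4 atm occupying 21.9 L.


PV = nRT  (R = 0.08206 L·atm/(mol·K))
T = PV/(nR) = 2.4×21.9/(3.9×0.08206)
= 52.56/0.320034
= 164.23 K

164.23 K


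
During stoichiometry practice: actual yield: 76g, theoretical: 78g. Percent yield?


% yield = actual/theoretical × 100
= 76/78 × 100
= 97.44%

97.44%


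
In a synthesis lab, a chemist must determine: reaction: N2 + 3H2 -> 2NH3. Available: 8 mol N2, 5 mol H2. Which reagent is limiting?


Mole ratio available / coefficient:
  N2: 8/1 = 8.000
  H2: 5/3 = 1.667
Smaller ratio is limiting.

H2


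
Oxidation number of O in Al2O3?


O is usually -2
Oxidation number: -2

-2


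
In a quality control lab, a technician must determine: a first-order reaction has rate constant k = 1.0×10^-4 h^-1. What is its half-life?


t½ = ln2/k = 0.693147/(1.0×10^-4 h^-1)
= 6931 h

6931 h


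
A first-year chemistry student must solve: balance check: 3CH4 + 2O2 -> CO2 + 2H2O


Equation: 3CH4 + 2O2 -> CO2 + 2H2O
Check atoms: C: 3≠1, H: 12≠4, O: 4=4
Not balanced

No, not balanced


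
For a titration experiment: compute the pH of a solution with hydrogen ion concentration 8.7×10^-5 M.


pH = -log10([H+]) = -log10(8.7×10^-5)
= 5 - log10(8.7)
= 5 - 0.94
= 4.06

4.06


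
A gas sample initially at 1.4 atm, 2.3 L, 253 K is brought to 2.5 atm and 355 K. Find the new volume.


P1V1/T1 = P2V2/T2
V2 = P1V1T2/(T1P2)
= 1.4×2.3×355/(253×2.5)
= 1.807 L

1.807 L


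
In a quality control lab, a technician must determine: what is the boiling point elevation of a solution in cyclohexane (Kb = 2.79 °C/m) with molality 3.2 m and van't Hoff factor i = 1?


ΔTb = Kb × m × i
= 2.79 × 3.2 × 1
= 8.928 °C

8.928 °C


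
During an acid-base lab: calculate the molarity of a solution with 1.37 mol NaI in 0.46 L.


M = n/V = 1.37/0.46 = 2.978 mol/L

2.978 M


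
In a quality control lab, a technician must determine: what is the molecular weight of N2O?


M(N2O) = 2×14.01 + 1×16.0
= 28.02 + 16.0
= 44.02 g/mol

44.02 g/mol


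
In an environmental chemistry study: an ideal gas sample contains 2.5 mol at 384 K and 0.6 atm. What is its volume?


PV = nRT  (R = 0.08206 L·atm/(mol·K))
V = nRT/P = 2.5×0.08206×384/0.6
= 131.296 L

131.296 L


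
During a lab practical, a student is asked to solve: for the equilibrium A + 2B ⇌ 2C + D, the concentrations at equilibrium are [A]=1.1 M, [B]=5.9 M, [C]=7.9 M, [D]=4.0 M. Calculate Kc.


Kc = [C]^2[D]/([A][B]^2)
= (7.9^2 × 4.0^1)/(1.1^1 × 5.9^2)
= 249.64/38.291
= 6.520

6.520


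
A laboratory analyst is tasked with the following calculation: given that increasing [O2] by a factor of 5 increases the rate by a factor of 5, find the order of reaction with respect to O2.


rate ∝ [O2]^n
5^n = 5 → n = 1
Order in O2: 1

1


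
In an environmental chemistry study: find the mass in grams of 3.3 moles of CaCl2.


M(CaCl2) = 110.98 g/mol
mass = n × M = 3.3 × 110.98 = 366.23 g

366.23 g


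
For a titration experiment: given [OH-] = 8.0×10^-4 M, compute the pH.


pOH = -log10([OH-]) = -log10(8.0×10^-4)
= 4 - log10(8.0) = 3.1
pH = 14 - pOH = 14 - 3.1 = 10.9

10.9


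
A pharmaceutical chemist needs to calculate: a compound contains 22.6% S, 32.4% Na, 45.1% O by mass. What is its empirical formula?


Assume 100 g sample. Moles of each element:
  S: 22.6/32.07 = 0.705 mol
  Na: 32.4/22.99 = 1.409 mol
  O: 45.1/16.0 = 2.819 mol
Divide by smallest (0.705):
  S: 0.705/0.705 = 1.0
  Na: 1.409/0.705 = 2.0
  O: 2.819/0.705 = 4.0
Empirical formula: Na2SO4

Na2SO4


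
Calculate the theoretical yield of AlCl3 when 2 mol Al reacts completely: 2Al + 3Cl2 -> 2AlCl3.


Mole ratio AlCl3:Al = 2:2
n(AlCl3) = 2 × 2/2 = 2.000 mol
mass = 2.000 × 133.33 = 266.66 g

266.66 g


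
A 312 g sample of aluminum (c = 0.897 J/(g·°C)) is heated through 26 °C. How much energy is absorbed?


q = mcΔT = 312 × 0.897 × 26
= 7276.46 J

7276.46 J


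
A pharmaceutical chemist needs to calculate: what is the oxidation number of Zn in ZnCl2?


Zn is +2
Oxidation number: +2

+2


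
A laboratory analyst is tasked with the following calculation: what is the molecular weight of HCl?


M(HCl) = 1×1.008 + 1×35.45
= 1.01 + 35.45
= 36.46 g/mol

36.46 g/mol


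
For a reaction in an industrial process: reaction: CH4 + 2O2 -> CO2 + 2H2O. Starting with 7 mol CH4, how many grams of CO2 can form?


Mole ratio CO2:CH4 = 1:1
n(CO2) = 7 × 1/1 = 7.000 mol
mass = 7.000 × 44.01 = 308.07 g

308.07 g


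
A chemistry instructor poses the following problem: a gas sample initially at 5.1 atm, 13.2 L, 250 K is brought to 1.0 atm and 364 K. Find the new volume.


P1V1/T1 = P2V2/T2
V2 = P1V1T2/(T1P2)
= 5.1×13.2×364/(250×1.0)
= 98.018 L

98.018 L


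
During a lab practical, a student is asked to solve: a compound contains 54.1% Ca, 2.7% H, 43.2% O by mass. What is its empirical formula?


Assume 100 g sample. Moles of each element:
  Ca: 54.1/40.08 = 1.35 mol
  H: 2.7/1.008 = 2.679 mol
  O: 43.2/16.0 = 2.7 mol
Divide by smallest (1.35):
  Ca: 1.35/1.35 = 1.0
  H: 2.679/1.35 = 1.98
  O: 2.7/1.35 = 2.0
Empirical formula: CaO2H2

CaO2H2


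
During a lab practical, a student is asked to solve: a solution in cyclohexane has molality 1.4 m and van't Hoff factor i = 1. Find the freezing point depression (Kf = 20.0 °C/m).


ΔTf = Kf × m × i
= 20.0 × 1.4 × 1
= 28.0 °C

28.0 °C


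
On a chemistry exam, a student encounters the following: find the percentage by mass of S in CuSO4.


M(CuSO4) = 1×63.55 + 1×32.07 + 4×16.0 = 159.62 g/mol
Mass of S = 1 × 32.07 = 32.07 g/mol
% S = 32.07/159.62 × 100 = 20.09%

20.09%


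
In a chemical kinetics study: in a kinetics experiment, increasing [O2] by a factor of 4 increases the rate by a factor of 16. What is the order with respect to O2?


rate ∝ [O2]^n
4^n = 16 → n = 2
Order in O2: 2

2


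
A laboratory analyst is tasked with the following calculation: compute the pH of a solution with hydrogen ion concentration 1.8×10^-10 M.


pH = -log10([H+]) = -log10(1.8×10^-10)
= 10 - log10(1.8)
= 10 - 0.26
= 9.74

9.74


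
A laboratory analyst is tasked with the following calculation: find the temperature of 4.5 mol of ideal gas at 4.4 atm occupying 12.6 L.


PV = nRT  (R = 0.08206 L·atm/(mol·K))
T = PV/(nR) = 4.4×12.6/(4.5×0.08206)
= 55.44/0.369270
= 150.13 K

150.13 K


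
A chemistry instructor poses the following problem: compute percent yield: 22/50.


% yield = actual/theoretical × 100
= 22/50 × 100
= 44.0%

44.0%


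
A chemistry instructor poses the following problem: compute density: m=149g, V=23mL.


ρ = mass/volume
= 149/23
= 6.478 g/mL

6.478 g/mL


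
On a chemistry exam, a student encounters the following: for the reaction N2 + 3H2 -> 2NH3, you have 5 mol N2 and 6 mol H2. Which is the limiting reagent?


Mole ratio available / coefficient:
  N2: 5/1 = 5.000
  H2: 6/3 = 2.000
Smaller ratio is limiting.

H2


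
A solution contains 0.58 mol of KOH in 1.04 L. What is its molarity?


M = n/V = 0.58/1.04 = 0.558 mol/L

0.558 M


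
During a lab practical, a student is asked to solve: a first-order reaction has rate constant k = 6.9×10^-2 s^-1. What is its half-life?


t½ = ln2/k = 0.693147/(6.9×10^-2 s^-1)
= 10.05 s

10.05 s


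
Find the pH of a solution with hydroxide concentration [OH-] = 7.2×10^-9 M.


pOH = -log10([OH-]) = -log10(7.2×10^-9)
= 9 - log10(7.2) = 8.14
pH = 14 - pOH = 14 - 8.14 = 5.86

5.86


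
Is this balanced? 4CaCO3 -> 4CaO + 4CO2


Equation: 4CaCO3 -> 4CaO + 4CO2
Check atoms: C: 4=4, Ca: 4=4, O: 12=12
Balanced

Yes, balanced


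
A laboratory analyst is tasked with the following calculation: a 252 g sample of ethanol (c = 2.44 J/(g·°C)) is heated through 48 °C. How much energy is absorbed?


q = mcΔT = 252 × 2.44 × 48
= 29514.24 J

29514.24 J


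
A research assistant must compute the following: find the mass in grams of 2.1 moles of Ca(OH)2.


M(Ca(OH)2) = 74.1 g/mol
mass = n × M = 2.1 × 74.1 = 155.61 g

155.61 g


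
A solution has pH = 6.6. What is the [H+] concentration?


[H+] = 10^(-pH) = 10^(-6.6)
= 2.51×10^-7 M

2.51×10^-7 M


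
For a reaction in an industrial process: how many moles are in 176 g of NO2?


M(NO2) = 46.01 g/mol
n = mass/M = 176/46.01 = 3.8253 mol

3.8253 mol


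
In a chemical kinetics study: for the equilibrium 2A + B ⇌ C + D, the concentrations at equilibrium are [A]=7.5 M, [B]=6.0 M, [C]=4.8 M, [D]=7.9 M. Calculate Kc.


Kc = [C][D]/([A]^2[B])
= (4.8^1 × 7.9^1)/(7.5^2 × 6.0^1)
= 37.92/337.5
= 0.1124

0.1124


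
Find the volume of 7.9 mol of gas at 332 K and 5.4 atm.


PV = nRT  (R = 0.08206 L·atm/(mol·K))
V = nRT/P = 7.9×0.08206×332/5.4
= 39.857 L

39.857 L


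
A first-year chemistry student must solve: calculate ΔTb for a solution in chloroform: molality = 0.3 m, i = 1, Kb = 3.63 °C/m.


ΔTb = Kb × m × i
= 3.63 × 0.3 × 1
= 1.089 °C

1.089 °C


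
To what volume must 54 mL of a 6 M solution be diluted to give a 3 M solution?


C1V1 = C2V2
6 × 54 = 3 × V2
V2 = 324/3 = 108.0 mL

108.0 mL


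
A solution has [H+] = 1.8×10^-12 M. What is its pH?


pH = -log10([H+]) = -log10(1.8×10^-12)
= 12 - log10(1.8)
= 12 - 0.26
= 11.74

11.74


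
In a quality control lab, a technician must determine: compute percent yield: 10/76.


% yield = actual/theoretical × 100
= 10/76 × 100
= 13.16%

13.16%


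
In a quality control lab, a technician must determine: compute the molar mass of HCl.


M(HCl) = 1×1.008 + 1×35.45
= 1.01 + 35.45
= 36.46 g/mol

36.46 g/mol


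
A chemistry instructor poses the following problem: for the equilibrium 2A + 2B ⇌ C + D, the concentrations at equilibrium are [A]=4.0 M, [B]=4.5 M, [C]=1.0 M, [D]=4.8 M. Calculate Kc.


Kc = [C][D]/([A]^2[B]^2)
= (1.0^1 × 4.8^1)/(4.0^2 × 4.5^2)
= 4.8/324
= 0.01481

0.01481


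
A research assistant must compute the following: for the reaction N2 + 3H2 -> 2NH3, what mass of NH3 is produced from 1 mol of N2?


Mole ratio NH3:N2 = 2:1
n(NH3) = 1 × 2/1 = 2.000 mol
mass = 2.000 × 17.03 = 34.06 g

34.06 g


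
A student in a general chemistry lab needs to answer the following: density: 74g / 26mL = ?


ρ = mass/volume
= 74/26
= 2.846 g/mL

2.846 g/mL


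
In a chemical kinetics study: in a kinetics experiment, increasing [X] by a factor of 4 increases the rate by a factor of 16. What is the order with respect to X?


rate ∝ [X]^n
4^n = 16 → n = 2
Order in X: 2

2


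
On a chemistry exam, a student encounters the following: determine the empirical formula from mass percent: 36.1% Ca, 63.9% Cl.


Assume 100 g sample. Moles of each element:
  Ca: 36.1/40.08 = 0.901 mol
  Cl: 63.9/35.45 = 1.803 mol
Divide by smallest (0.901):
  Ca: 0.901/0.901 = 1.0
  Cl: 1.803/0.901 = 2.0
Empirical formula: CaCl2

CaCl2


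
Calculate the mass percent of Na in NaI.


M(NaI) = 1×22.99 + 1×126.9 = 149.89 g/mol
Mass of Na = 1 × 22.99 = 22.99 g/mol
% Na = 22.99/149.89 × 100 = 15.34%

15.34%


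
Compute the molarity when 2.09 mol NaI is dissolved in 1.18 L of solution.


M = n/V = 2.09/1.18 = 1.771 mol/L

1.771 M


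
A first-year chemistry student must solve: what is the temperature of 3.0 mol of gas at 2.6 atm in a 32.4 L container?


PV = nRT  (R = 0.08206 L·atm/(mol·K))
T = PV/(nR) = 2.6×32.4/(3.0×0.08206)
= 84.24/0.246180
= 342.19 K

342.19 K
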